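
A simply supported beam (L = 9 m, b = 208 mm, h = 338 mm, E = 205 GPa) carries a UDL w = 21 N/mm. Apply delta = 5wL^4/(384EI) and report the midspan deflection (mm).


I = 208 * 338^3 / 12 = 669317514.67 mm^4
L = 9000.0 mm, w = 21 N/mm, E = 205000.0 MPa
delta = 5 * w * L^4 / (384 * E * I)
= 5 * 21 * 9000.0^4 / (384 * 205000.0 * 669317514.67)
= 13.075 mm

13.075 mm


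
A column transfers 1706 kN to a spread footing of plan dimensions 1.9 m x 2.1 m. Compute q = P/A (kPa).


A = 1.9 * 2.1 = 3.99 m^2
q = P / A = 1706 / 3.99
= 427.5689 kPa

427.5689 kPa


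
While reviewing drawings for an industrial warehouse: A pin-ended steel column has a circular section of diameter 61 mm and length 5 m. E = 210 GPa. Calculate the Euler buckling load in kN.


I = pi * d^4 / 64 = 679656.13 mm^4
L = 5000.0 mm
P_cr = pi^2 * E * I / L^2
= 9.8696 * 210000.0 * 679656.13 / 5000.0^2
= 56346.67 N = 56.3467 kN

56.3467 kN


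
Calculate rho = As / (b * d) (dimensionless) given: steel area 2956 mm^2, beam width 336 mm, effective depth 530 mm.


rho = As / (b * d)
= 2956 / (336 * 530)
= 2956 / 178080
= 0.016599 (dimensionless)

0.016599 (dimensionless)


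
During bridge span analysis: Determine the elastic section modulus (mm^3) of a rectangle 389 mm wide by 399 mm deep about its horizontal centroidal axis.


S = b * h^2 / 6
= 389 * 399^2 / 6
= 389 * 159201 / 6
= 10321531.5 mm^3

10321531.5 mm^3


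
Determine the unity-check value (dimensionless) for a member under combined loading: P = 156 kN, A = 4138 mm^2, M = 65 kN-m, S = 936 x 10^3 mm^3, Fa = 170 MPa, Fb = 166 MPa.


f_a = P / A = 156000.0 / 4138 = 37.6994 MPa
f_b = M / S = 65000000.0 / 936000.0 = 69.4444 MPa
Ratio = f_a / Fa + f_b / Fb
= 37.6994 / 170 + 69.4444 / 166
= 0.6401 (dimensionless)

0.6401 (dimensionless)


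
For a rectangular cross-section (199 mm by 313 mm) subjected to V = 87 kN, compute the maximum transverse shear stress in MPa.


A = b * h = 199 * 313 = 62287 mm^2
V = 87 kN = 87000.0 N
tau_max = 1.5 * V / A = 1.5 * 87000.0 / 62287
= 2.0951 MPa

2.0951 MPa


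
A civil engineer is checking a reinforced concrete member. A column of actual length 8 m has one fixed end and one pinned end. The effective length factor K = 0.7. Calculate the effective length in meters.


L_eff = K * L
= 0.7 * 8
= 5.6 m

5.6 m


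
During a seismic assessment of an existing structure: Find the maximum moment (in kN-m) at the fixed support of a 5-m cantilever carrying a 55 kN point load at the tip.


For a cantilever with a point load at the free end:
M_max = P * L = 55 * 5 = 275 kN-m

275 kN-m


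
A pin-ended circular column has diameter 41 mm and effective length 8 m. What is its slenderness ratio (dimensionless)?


Radius of gyration r = d / 4 = 41 / 4 = 10.25 mm
L_eff = 8000.0 mm
Slenderness ratio = L / r = 8000.0 / 10.25 = 780.49 (dimensionless)

780.49 (dimensionless)


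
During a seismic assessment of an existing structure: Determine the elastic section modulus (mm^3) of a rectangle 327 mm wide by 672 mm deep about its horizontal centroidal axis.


S = b * h^2 / 6
= 327 * 672^2 / 6
= 327 * 451584 / 6
= 24611328.0 mm^3

24611328.0 mm^3


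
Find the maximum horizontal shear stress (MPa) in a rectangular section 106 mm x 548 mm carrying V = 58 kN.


A = b * h = 106 * 548 = 58088 mm^2
V = 58 kN = 58000.0 N
tau_max = 1.5 * V / A = 1.5 * 58000.0 / 58088
= 1.4977 MPa

1.4977 MPa


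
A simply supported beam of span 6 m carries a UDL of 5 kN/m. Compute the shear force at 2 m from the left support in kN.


R_A = w * L / 2 = 5 * 6 / 2 = 15.0 kN
V(x) = R_A - w * x = 15.0 - 5 * 2
= 5.0 kN

5.0 kN


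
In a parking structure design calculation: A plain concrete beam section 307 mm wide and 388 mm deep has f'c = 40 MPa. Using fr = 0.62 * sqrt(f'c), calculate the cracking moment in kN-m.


fr = 0.62 * sqrt(40) = 0.62 * 6.3246 = 3.9212 MPa
I = 307 * 388^3 / 12 = 1494349925.33 mm^4
y_t = 194.0 mm
M_cr = fr * I / y_t = 3.9212 * 1494349925.33 / 194.0 N-mm
= 30.2045 kN-m

30.2045 kN-m


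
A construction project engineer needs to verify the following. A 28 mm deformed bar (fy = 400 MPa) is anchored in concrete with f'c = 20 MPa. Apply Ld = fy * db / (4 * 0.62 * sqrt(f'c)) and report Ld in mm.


Ld = (fy * db) / (4 * 0.62 * sqrt(f'c))
= (400 * 28) / (4 * 0.62 * sqrt(20))
= 11200 / 11.0909
= 1009.84 mm

1009.84 mm


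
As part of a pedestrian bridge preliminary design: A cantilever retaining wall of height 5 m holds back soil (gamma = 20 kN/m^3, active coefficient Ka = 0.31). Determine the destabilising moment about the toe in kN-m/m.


Pa = 0.5 * Ka * gamma * H^2
= 0.5 * 0.31 * 20 * 5^2
= 77.5 kN/m
Arm = H / 3 = 5 / 3 = 1.6667 m
Mo = Pa * arm = Pa * H / 3 = 77.5 * 5 / 3 = 129.1667 kN-m/m

129.1667 kN-m/m


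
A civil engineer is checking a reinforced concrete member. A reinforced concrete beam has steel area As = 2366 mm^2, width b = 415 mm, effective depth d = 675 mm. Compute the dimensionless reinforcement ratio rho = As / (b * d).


rho = As / (b * d)
= 2366 / (415 * 675)
= 2366 / 280125
= 0.008446 (dimensionless)

0.008446 (dimensionless)


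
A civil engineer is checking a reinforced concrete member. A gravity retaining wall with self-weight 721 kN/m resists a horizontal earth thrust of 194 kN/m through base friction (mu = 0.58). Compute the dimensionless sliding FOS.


Resisting force = mu * W = 0.58 * 721 = 418.18 kN/m
FOS = Resisting / Driving = 418.18 / 194
= 2.1556 (dimensionless)

2.1556 (dimensionless)


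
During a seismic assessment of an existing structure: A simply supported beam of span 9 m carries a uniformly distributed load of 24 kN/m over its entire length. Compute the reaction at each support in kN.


Total load = w * L = 24 * 9 = 216 kN
By symmetry, each reaction R = total / 2 = 216 / 2 = 108.0 kN

108.0 kN


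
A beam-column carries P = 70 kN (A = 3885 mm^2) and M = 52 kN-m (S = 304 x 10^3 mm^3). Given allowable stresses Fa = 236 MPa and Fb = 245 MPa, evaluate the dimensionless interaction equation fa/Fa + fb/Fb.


f_a = P / A = 70000.0 / 3885 = 18.018 MPa
f_b = M / S = 52000000.0 / 304000.0 = 171.0526 MPa
Ratio = f_a / Fa + f_b / Fb
= 18.018 / 236 + 171.0526 / 245
= 0.7745 (dimensionless)

0.7745 (dimensionless)


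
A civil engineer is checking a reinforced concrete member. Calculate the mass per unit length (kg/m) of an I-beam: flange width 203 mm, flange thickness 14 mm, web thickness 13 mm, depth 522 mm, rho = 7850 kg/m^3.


A_flanges = 2 * 203 * 14 = 5684 mm^2
A_web = (522 - 2 * 14) * 13 = 6422 mm^2
A_total = 5684 + 6422 = 12106 mm^2 = 0.012106 m^2
Weight = rho * A = 7850 * 0.012106 = 95.0321 kg/m

95.0321 kg/m


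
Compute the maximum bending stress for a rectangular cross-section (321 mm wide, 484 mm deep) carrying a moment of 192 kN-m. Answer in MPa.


I = b * h^3 / 12 = 321 * 484^3 / 12 = 3032912432.0 mm^4
y = h / 2 = 484 / 2 = 242.0 mm
M = 192 kN-m = 192000000.0 N-mm
sigma = M * y / I = 192000000.0 * 242.0 / 3032912432.0
= 15.32 MPa

15.32 MPa


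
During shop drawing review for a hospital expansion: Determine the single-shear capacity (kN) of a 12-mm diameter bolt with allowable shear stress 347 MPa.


A = pi * d^2 / 4 = pi * 12^2 / 4 = 113.0973 mm^2
V = f_v * A / 1000 = 347 * 113.0973 / 1000
= 39.2448 kN

39.2448 kN


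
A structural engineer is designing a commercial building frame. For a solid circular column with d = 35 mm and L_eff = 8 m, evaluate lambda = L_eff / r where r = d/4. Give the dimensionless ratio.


Radius of gyration r = d / 4 = 35 / 4 = 8.75 mm
L_eff = 8000.0 mm
Slenderness ratio = L / r = 8000.0 / 8.75 = 914.29 (dimensionless)

914.29 (dimensionless)


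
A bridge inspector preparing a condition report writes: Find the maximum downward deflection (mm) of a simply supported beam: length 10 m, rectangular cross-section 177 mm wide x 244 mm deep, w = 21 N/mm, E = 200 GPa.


I = 177 * 244^3 / 12 = 214270064.0 mm^4
L = 10000.0 mm, w = 21 N/mm, E = 200000.0 MPa
delta = 5 * w * L^4 / (384 * E * I)
= 5 * 21 * 10000.0^4 / (384 * 200000.0 * 214270064.0)
= 63.8067 mm

63.8067 mm


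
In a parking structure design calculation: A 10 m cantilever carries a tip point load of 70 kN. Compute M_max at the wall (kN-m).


For a cantilever with a point load at the free end:
M_max = P * L = 70 * 10 = 700 kN-m

700 kN-m


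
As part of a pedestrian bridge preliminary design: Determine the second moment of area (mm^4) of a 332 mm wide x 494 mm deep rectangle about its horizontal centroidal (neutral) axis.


I = b * h^3 / 12
= 332 * 494^3 / 12
= 332 * 120553784 / 12
= 3335321357.33 mm^4

3335321357.33 mm^4


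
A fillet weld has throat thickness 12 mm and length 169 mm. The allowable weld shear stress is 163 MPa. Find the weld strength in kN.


Strength = throat * length * allowable stress
= 12 * 169 * 163 N
= 330564 N
= 330.56 kN

330.56 kN


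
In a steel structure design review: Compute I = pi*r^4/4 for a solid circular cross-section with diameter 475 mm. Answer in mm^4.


r = d / 2 = 475 / 2 = 237.5 mm
I = pi * r^4 / 4 = pi * 237.5^4 / 4
= 2498873878.23 mm^4

2498873878.23 mm^4


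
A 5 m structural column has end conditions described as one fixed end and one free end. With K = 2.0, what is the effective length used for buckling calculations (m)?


L_eff = K * L
= 2.0 * 5
= 10.0 m

10.0 m


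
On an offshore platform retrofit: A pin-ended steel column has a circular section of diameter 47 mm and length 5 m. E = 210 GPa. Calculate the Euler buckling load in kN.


I = pi * d^4 / 64 = 239530.78 mm^4
L = 5000.0 mm
P_cr = pi^2 * E * I / L^2
= 9.8696 * 210000.0 * 239530.78 / 5000.0^2
= 19858.22 N = 19.8582 kN

19.8582 kN


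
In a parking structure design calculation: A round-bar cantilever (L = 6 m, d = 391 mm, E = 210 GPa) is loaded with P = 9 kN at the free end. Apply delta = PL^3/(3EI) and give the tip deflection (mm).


I = pi * d^4 / 64 = pi * 391^4 / 64 = 1147299827.52 mm^4
L = 6000.0 mm, P = 9000.0 N, E = 210000.0 MPa
delta = P * L^3 / (3 * E * I)
= 9000.0 * 6000.0^3 / (3 * 210000.0 * 1147299827.52)
= 2.6895 mm

2.6895 mm


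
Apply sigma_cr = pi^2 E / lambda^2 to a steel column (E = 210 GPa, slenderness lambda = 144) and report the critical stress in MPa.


sigma_cr = pi^2 * E / lambda^2
= 9.8696 * 210000.0 / 144^2
= 9.8696 * 210000.0 / 20736
= 99.9526 MPa

99.9526 MPa


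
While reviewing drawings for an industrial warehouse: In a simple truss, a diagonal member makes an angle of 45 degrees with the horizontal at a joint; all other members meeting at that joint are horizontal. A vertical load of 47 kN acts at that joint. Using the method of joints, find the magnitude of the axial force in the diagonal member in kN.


At the joint, only the diagonal has a vertical component, so vertical equilibrium gives:
F * sin(45) = 47
F = 47 / sin(45)
= 47 / 0.707107
= 66.47 kN

66.47 kN


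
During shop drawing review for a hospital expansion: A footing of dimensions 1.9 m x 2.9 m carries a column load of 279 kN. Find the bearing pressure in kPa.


A = 1.9 * 2.9 = 5.51 m^2
q = P / A = 279 / 5.51
= 50.6352 kPa

50.6352 kPa


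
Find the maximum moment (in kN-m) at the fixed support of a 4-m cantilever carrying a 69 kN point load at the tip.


For a cantilever with a point load at the free end:
M_max = P * L = 69 * 4 = 276 kN-m

276 kN-m


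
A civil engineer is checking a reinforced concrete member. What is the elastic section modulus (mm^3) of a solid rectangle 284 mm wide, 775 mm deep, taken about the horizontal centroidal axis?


S = b * h^2 / 6
= 284 * 775^2 / 6
= 284 * 600625 / 6
= 28429583.33 mm^3

28429583.33 mm^3


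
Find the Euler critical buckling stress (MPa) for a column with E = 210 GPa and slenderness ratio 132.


sigma_cr = pi^2 * E / lambda^2
= 9.8696 * 210000.0 / 132^2
= 9.8696 * 210000.0 / 17424
= 118.9518 MPa

118.9518 MPa


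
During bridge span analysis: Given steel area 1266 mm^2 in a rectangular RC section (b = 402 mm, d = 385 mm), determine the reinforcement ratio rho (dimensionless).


rho = As / (b * d)
= 1266 / (402 * 385)
= 1266 / 154770
= 0.00818 (dimensionless)

0.00818 (dimensionless)


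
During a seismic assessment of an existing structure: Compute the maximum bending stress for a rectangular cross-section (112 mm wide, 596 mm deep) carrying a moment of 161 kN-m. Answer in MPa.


I = b * h^3 / 12 = 112 * 596^3 / 12 = 1975948202.67 mm^4
y = h / 2 = 596 / 2 = 298.0 mm
M = 161 kN-m = 161000000.0 N-mm
sigma = M * y / I = 161000000.0 * 298.0 / 1975948202.67
= 24.28 MPa

24.28 MPa


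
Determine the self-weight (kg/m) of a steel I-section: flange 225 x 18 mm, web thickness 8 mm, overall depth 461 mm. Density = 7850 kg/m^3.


A_flanges = 2 * 225 * 18 = 8100 mm^2
A_web = (461 - 2 * 18) * 8 = 3400 mm^2
A_total = 8100 + 3400 = 11500 mm^2 = 0.011500 m^2
Weight = rho * A = 7850 * 0.011500 = 90.275 kg/m

90.275 kg/m


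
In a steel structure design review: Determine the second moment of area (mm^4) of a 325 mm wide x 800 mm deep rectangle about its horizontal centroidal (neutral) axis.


I = b * h^3 / 12
= 325 * 800^3 / 12
= 325 * 512000000 / 12
= 13866666666.67 mm^4

13866666666.67 mm^4


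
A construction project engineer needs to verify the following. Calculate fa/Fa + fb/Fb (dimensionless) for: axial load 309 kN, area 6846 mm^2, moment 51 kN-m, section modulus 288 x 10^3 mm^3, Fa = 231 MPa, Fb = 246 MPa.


f_a = P / A = 309000.0 / 6846 = 45.1358 MPa
f_b = M / S = 51000000.0 / 288000.0 = 177.0833 MPa
Ratio = f_a / Fa + f_b / Fb
= 45.1358 / 231 + 177.0833 / 246
= 0.9152 (dimensionless)

0.9152 (dimensionless)


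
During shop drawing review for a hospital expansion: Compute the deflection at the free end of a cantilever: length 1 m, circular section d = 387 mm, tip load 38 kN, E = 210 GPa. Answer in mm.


I = pi * d^4 / 64 = pi * 387^4 / 64 = 1101067030.83 mm^4
L = 1000.0 mm, P = 38000.0 N, E = 210000.0 MPa
delta = P * L^3 / (3 * E * I)
= 38000.0 * 1000.0^3 / (3 * 210000.0 * 1101067030.83)
= 0.0548 mm

0.0548 mm


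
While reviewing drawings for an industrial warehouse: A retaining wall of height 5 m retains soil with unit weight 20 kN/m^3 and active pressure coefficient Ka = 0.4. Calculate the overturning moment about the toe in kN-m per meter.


Pa = 0.5 * Ka * gamma * H^2
= 0.5 * 0.4 * 20 * 5^2
= 100.0 kN/m
Arm = H / 3 = 5 / 3 = 1.6667 m
Mo = Pa * arm = Pa * H / 3 = 100.0 * 5 / 3 = 166.6667 kN-m/m

166.6667 kN-m/m


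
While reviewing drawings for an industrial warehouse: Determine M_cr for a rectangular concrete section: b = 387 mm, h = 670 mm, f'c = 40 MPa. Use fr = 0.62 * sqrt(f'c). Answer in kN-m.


fr = 0.62 * sqrt(40) = 0.62 * 6.3246 = 3.9212 MPa
I = 387 * 670^3 / 12 = 9699606750.0 mm^4
y_t = 335.0 mm
M_cr = fr * I / y_t = 3.9212 * 9699606750.0 / 335.0 N-mm
= 113.5353 kN-m

113.5353 kN-m


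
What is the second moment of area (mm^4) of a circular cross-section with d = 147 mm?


r = d / 2 = 147 / 2 = 73.5 mm
I = pi * r^4 / 4 = pi * 73.5^4 / 4
= 22921299.6 mm^4

22921299.6 mm^4


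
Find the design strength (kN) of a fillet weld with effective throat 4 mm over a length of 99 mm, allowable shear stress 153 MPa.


Strength = throat * length * allowable stress
= 4 * 99 * 153 N
= 60588 N
= 60.59 kN

60.59 kN


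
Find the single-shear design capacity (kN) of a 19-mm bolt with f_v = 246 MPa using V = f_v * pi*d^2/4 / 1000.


A = pi * d^2 / 4 = pi * 19^2 / 4 = 283.5287 mm^2
V = f_v * A / 1000 = 246 * 283.5287 / 1000
= 69.7481 kN

69.7481 kN


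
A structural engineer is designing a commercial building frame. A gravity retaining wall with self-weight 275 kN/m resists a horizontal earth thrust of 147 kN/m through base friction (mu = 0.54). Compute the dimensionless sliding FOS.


Resisting force = mu * W = 0.54 * 275 = 148.5 kN/m
FOS = Resisting / Driving = 148.5 / 147
= 1.0102 (dimensionless)

1.0102 (dimensionless)


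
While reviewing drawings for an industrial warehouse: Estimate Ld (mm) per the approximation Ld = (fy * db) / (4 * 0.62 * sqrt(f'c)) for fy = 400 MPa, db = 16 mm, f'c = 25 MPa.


Ld = (fy * db) / (4 * 0.62 * sqrt(f'c))
= (400 * 16) / (4 * 0.62 * sqrt(25))
= 6400 / 12.4
= 516.13 mm

516.13 mm


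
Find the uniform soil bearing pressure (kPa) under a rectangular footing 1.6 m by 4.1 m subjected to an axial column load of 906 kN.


A = 1.6 * 4.1 = 6.56 m^2
q = P / A = 906 / 6.56
= 138.1098 kPa

138.1098 kPa


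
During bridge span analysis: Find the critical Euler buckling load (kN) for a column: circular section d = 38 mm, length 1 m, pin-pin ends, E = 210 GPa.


I = pi * d^4 / 64 = 102353.87 mm^4
L = 1000.0 mm
P_cr = pi^2 * E * I / L^2
= 9.8696 * 210000.0 * 102353.87 / 1000.0^2
= 212140.37 N = 212.1404 kN

212.1404 kN


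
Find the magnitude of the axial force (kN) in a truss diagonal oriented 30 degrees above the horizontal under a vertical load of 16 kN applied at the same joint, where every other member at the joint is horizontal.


At the joint, only the diagonal has a vertical component, so vertical equilibrium gives:
F * sin(30) = 16
F = 16 / sin(30)
= 16 / 0.5
= 32.0 kN

32.0 kN


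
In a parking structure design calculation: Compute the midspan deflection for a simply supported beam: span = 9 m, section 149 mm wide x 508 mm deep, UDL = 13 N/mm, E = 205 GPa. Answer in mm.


I = 149 * 508^3 / 12 = 1627781690.67 mm^4
L = 9000.0 mm, w = 13 N/mm, E = 205000.0 MPa
delta = 5 * w * L^4 / (384 * E * I)
= 5 * 13 * 9000.0^4 / (384 * 205000.0 * 1627781690.67)
= 3.3281 mm

3.3281 mm


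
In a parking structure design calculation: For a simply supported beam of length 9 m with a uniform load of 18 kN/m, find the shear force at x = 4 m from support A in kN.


R_A = w * L / 2 = 18 * 9 / 2 = 81.0 kN
V(x) = R_A - w * x = 81.0 - 18 * 4
= 9.0 kN

9.0 kN


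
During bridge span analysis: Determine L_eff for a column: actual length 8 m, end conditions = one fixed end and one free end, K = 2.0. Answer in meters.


L_eff = K * L
= 2.0 * 8
= 16.0 m

16.0 m


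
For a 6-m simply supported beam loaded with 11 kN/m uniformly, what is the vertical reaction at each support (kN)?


Total load = w * L = 11 * 6 = 66 kN
By symmetry, each reaction R = total / 2 = 66 / 2 = 33.0 kN

33.0 kN


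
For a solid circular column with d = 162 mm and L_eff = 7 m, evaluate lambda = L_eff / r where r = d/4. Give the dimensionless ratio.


Radius of gyration r = d / 4 = 162 / 4 = 40.5 mm
L_eff = 7000.0 mm
Slenderness ratio = L / r = 7000.0 / 40.5 = 172.84 (dimensionless)

172.84 (dimensionless)


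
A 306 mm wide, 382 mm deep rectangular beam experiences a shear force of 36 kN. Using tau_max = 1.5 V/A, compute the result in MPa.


A = b * h = 306 * 382 = 116892 mm^2
V = 36 kN = 36000.0 N
tau_max = 1.5 * V / A = 1.5 * 36000.0 / 116892
= 0.462 MPa

0.462 MPa


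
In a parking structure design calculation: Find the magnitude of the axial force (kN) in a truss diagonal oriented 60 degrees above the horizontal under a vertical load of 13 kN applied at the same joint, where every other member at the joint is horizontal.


At the joint, only the diagonal has a vertical component, so vertical equilibrium gives:
F * sin(60) = 13
F = 13 / sin(60)
= 13 / 0.866025
= 15.01 kN

15.01 kN


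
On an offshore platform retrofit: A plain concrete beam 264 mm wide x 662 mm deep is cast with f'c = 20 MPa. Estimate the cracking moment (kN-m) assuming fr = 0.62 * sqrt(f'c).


fr = 0.62 * sqrt(20) = 0.62 * 4.4721 = 2.7727 MPa
I = 264 * 662^3 / 12 = 6382585616.0 mm^4
y_t = 331.0 mm
M_cr = fr * I / y_t = 2.7727 * 6382585616.0 / 331.0 N-mm
= 53.4657 kN-m

53.4657 kN-m


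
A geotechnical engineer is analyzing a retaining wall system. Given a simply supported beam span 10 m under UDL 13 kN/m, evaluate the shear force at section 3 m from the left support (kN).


R_A = w * L / 2 = 13 * 10 / 2 = 65.0 kN
V(x) = R_A - w * x = 65.0 - 13 * 3
= 26.0 kN

26.0 kN


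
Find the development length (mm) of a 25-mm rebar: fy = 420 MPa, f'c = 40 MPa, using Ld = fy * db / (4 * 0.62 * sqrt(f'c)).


Ld = (fy * db) / (4 * 0.62 * sqrt(f'c))
= (420 * 25) / (4 * 0.62 * sqrt(40))
= 10500 / 15.6849
= 669.43 mm

669.43 mm


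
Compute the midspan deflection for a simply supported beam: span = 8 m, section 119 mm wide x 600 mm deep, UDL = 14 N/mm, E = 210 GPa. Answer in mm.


I = 119 * 600^3 / 12 = 2142000000.0 mm^4
L = 8000.0 mm, w = 14 N/mm, E = 210000.0 MPa
delta = 5 * w * L^4 / (384 * E * I)
= 5 * 14 * 8000.0^4 / (384 * 210000.0 * 2142000000.0)
= 1.6599 mm

1.6599 mm


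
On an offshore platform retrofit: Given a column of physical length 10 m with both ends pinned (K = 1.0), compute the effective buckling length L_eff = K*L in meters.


L_eff = K * L
= 1.0 * 10
= 10.0 m

10.0 m


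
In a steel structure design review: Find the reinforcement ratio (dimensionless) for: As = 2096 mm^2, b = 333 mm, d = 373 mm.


rho = As / (b * d)
= 2096 / (333 * 373)
= 2096 / 124209
= 0.016875 (dimensionless)

0.016875 (dimensionless)


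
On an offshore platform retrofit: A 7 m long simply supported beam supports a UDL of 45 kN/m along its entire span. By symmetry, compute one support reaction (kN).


Total load = w * L = 45 * 7 = 315 kN
By symmetry, each reaction R = total / 2 = 315 / 2 = 157.5 kN

157.5 kN


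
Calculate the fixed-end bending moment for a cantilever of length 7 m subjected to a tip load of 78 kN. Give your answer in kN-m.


For a cantilever with a point load at the free end:
M_max = P * L = 78 * 7 = 546 kN-m

546 kN-m


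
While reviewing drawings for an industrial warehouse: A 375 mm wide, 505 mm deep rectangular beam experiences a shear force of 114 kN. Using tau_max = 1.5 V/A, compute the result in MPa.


A = b * h = 375 * 505 = 189375 mm^2
V = 114 kN = 114000.0 N
tau_max = 1.5 * V / A = 1.5 * 114000.0 / 189375
= 0.903 MPa

0.903 MPa


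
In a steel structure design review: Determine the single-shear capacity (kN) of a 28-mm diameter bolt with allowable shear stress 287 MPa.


A = pi * d^2 / 4 = pi * 28^2 / 4 = 615.7522 mm^2
V = f_v * A / 1000 = 287 * 615.7522 / 1000
= 176.7209 kN

176.7209 kN


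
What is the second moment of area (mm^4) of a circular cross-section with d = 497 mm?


r = d / 2 = 497 / 2 = 248.5 mm
I = pi * r^4 / 4 = pi * 248.5^4 / 4
= 2994990530.91 mm^4

2994990530.91 mm^4


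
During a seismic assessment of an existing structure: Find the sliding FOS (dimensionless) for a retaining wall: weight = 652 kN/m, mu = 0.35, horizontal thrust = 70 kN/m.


Resisting force = mu * W = 0.35 * 652 = 228.2 kN/m
FOS = Resisting / Driving = 228.2 / 70
= 3.26 (dimensionless)

3.26 (dimensionless)


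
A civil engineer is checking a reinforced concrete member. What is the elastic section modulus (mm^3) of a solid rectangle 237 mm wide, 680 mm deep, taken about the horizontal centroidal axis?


S = b * h^2 / 6
= 237 * 680^2 / 6
= 237 * 462400 / 6
= 18264800.0 mm^3

18264800.0 mm^3


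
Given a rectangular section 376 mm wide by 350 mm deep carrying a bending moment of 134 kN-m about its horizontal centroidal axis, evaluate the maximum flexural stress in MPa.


I = b * h^3 / 12 = 376 * 350^3 / 12 = 1343416666.67 mm^4
y = h / 2 = 350 / 2 = 175.0 mm
M = 134 kN-m = 134000000.0 N-mm
sigma = M * y / I = 134000000.0 * 175.0 / 1343416666.67
= 17.46 MPa

17.46 MPa


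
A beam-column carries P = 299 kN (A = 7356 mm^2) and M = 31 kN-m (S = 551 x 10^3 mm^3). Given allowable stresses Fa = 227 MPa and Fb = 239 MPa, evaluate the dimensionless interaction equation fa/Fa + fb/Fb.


f_a = P / A = 299000.0 / 7356 = 40.6471 MPa
f_b = M / S = 31000000.0 / 551000.0 = 56.2613 MPa
Ratio = f_a / Fa + f_b / Fb
= 40.6471 / 227 + 56.2613 / 239
= 0.4145 (dimensionless)

0.4145 (dimensionless)


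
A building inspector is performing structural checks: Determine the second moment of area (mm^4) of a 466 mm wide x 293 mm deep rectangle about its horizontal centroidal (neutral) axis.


I = b * h^3 / 12
= 466 * 293^3 / 12
= 466 * 25153757 / 12
= 976804230.17 mm^4

976804230.17 mm^4


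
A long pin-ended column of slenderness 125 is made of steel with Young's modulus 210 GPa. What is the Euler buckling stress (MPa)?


sigma_cr = pi^2 * E / lambda^2
= 9.8696 * 210000.0 / 125^2
= 9.8696 * 210000.0 / 15625
= 132.6475 MPa

132.6475 MPa


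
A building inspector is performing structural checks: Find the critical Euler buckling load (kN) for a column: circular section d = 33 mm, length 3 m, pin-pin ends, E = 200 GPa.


I = pi * d^4 / 64 = 58213.76 mm^4
L = 3000.0 mm
P_cr = pi^2 * E * I / L^2
= 9.8696 * 200000.0 * 58213.76 / 3000.0^2
= 12767.71 N = 12.7677 kN

12.7677 kN


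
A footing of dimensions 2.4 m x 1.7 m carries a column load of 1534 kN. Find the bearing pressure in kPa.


A = 2.4 * 1.7 = 4.08 m^2
q = P / A = 1534 / 4.08
= 375.9804 kPa

375.9804 kPa


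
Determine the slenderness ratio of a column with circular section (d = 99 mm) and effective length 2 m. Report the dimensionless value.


Radius of gyration r = d / 4 = 99 / 4 = 24.75 mm
L_eff = 2000.0 mm
Slenderness ratio = L / r = 2000.0 / 24.75 = 80.81 (dimensionless)

80.81 (dimensionless)


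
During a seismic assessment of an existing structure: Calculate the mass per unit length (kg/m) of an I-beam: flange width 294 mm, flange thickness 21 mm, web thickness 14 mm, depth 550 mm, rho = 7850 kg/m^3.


A_flanges = 2 * 294 * 21 = 12348 mm^2
A_web = (550 - 2 * 21) * 14 = 7112 mm^2
A_total = 12348 + 7112 = 19460 mm^2 = 0.019460 m^2
Weight = rho * A = 7850 * 0.019460 = 152.761 kg/m

152.761 kg/m


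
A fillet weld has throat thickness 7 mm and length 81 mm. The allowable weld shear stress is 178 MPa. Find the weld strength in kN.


Strength = throat * length * allowable stress
= 7 * 81 * 178 N
= 100926 N
= 100.93 kN

100.93 kN


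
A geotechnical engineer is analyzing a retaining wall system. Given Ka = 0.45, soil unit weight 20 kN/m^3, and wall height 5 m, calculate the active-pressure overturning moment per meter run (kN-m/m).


Pa = 0.5 * Ka * gamma * H^2
= 0.5 * 0.45 * 20 * 5^2
= 112.5 kN/m
Arm = H / 3 = 5 / 3 = 1.6667 m
Mo = Pa * arm = Pa * H / 3 = 112.5 * 5 / 3 = 187.5 kN-m/m

187.5 kN-m/m


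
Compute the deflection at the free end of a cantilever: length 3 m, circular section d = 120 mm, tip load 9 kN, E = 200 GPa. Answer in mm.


I = pi * d^4 / 64 = pi * 120^4 / 64 = 10178760.2 mm^4
L = 3000.0 mm, P = 9000.0 N, E = 200000.0 MPa
delta = P * L^3 / (3 * E * I)
= 9000.0 * 3000.0^3 / (3 * 200000.0 * 10178760.2)
= 39.7887 mm

39.7887 mm


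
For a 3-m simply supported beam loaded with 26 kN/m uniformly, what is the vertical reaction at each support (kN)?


Total load = w * L = 26 * 3 = 78 kN
By symmetry, each reaction R = total / 2 = 78 / 2 = 39.0 kN

39.0 kN


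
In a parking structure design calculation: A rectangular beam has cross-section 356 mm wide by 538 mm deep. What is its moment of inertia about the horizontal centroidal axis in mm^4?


I = b * h^3 / 12
= 356 * 538^3 / 12
= 356 * 155720872 / 12
= 4619719202.67 mm^4

4619719202.67 mm^4


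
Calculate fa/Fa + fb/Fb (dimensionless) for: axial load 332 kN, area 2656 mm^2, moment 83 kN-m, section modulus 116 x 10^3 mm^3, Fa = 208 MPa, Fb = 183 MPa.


f_a = P / A = 332000.0 / 2656 = 125.0 MPa
f_b = M / S = 83000000.0 / 116000.0 = 715.5172 MPa
Ratio = f_a / Fa + f_b / Fb
= 125.0 / 208 + 715.5172 / 183
= 4.5109 (dimensionless)

4.5109 (dimensionless)


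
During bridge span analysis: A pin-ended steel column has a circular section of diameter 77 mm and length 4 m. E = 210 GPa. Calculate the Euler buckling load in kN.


I = pi * d^4 / 64 = 1725570.86 mm^4
L = 4000.0 mm
P_cr = pi^2 * E * I / L^2
= 9.8696 * 210000.0 * 1725570.86 / 4000.0^2
= 223527.96 N = 223.528 kN

223.528 kN


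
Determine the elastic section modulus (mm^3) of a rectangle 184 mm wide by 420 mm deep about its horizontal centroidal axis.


S = b * h^2 / 6
= 184 * 420^2 / 6
= 184 * 176400 / 6
= 5409600.0 mm^3

5409600.0 mm^3


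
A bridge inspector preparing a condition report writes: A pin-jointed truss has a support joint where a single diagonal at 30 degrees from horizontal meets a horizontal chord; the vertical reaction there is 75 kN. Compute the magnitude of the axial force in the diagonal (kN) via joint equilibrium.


At the joint, only the diagonal has a vertical component, so vertical equilibrium gives:
F * sin(30) = 75
F = 75 / sin(30)
= 75 / 0.5
= 150.0 kN

150.0 kN


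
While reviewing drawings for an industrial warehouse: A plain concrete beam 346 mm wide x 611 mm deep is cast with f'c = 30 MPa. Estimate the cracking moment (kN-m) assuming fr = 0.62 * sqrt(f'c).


fr = 0.62 * sqrt(30) = 0.62 * 5.4772 = 3.3959 MPa
I = 346 * 611^3 / 12 = 6576858277.17 mm^4
y_t = 305.5 mm
M_cr = fr * I / y_t = 3.3959 * 6576858277.17 / 305.5 N-mm
= 73.1071 kN-m

73.1071 kN-m


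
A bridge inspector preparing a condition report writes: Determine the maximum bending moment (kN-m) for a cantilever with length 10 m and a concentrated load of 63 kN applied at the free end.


For a cantilever with a point load at the free end:
M_max = P * L = 63 * 10 = 630 kN-m

630 kN-m


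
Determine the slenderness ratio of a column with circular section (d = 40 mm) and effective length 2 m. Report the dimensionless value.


Radius of gyration r = d / 4 = 40 / 4 = 10.0 mm
L_eff = 2000.0 mm
Slenderness ratio = L / r = 2000.0 / 10.0 = 200.0 (dimensionless)

200.0 (dimensionless)


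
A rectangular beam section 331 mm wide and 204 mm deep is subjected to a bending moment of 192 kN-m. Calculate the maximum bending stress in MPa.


I = b * h^3 / 12 = 331 * 204^3 / 12 = 234173232.0 mm^4
y = h / 2 = 204 / 2 = 102.0 mm
M = 192 kN-m = 192000000.0 N-mm
sigma = M * y / I = 192000000.0 * 102.0 / 234173232.0
= 83.63 MPa

83.63 MPa


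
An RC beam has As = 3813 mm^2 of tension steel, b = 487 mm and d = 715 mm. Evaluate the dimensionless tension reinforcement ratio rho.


rho = As / (b * d)
= 3813 / (487 * 715)
= 3813 / 348205
= 0.01095 (dimensionless)

0.01095 (dimensionless)


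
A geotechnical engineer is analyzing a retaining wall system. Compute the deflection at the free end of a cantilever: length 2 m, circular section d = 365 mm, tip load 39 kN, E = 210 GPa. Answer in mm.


I = pi * d^4 / 64 = pi * 365^4 / 64 = 871247122.07 mm^4
L = 2000.0 mm, P = 39000.0 N, E = 210000.0 MPa
delta = P * L^3 / (3 * E * I)
= 39000.0 * 2000.0^3 / (3 * 210000.0 * 871247122.07)
= 0.5684 mm

0.5684 mm


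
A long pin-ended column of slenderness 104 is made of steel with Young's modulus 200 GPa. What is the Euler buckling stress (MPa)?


sigma_cr = pi^2 * E / lambda^2
= 9.8696 * 200000.0 / 104^2
= 9.8696 * 200000.0 / 10816
= 182.5001 MPa

182.5001 MPa


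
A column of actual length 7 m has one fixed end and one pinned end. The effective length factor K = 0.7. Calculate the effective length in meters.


L_eff = K * L
= 0.7 * 7
= 4.9 m

4.9 m


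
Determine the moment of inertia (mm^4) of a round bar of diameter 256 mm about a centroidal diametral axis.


r = d / 2 = 256 / 2 = 128.0 mm
I = pi * r^4 / 4 = pi * 128.0^4 / 4
= 210828714.13 mm^4

210828714.13 mm^4


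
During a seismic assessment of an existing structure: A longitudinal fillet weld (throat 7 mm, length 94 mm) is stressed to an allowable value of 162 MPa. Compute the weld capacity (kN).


Strength = throat * length * allowable stress
= 7 * 94 * 162 N
= 106596 N
= 106.6 kN

106.6 kN


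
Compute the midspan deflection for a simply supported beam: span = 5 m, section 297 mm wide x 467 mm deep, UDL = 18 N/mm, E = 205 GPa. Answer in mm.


I = 297 * 467^3 / 12 = 2520727184.25 mm^4
L = 5000.0 mm, w = 18 N/mm, E = 205000.0 MPa
delta = 5 * w * L^4 / (384 * E * I)
= 5 * 18 * 5000.0^4 / (384 * 205000.0 * 2520727184.25)
= 0.2835 mm

0.2835 mm


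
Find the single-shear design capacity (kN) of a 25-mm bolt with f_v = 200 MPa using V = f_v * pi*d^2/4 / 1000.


A = pi * d^2 / 4 = pi * 25^2 / 4 = 490.8739 mm^2
V = f_v * A / 1000 = 200 * 490.8739 / 1000
= 98.1748 kN

98.1748 kN


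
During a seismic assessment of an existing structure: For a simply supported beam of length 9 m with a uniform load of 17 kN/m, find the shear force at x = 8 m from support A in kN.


R_A = w * L / 2 = 17 * 9 / 2 = 76.5 kN
V(x) = R_A - w * x = 76.5 - 17 * 8
= -59.5 kN

-59.5 kN


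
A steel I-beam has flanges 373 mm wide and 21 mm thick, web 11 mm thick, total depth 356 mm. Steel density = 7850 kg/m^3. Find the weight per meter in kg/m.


A_flanges = 2 * 373 * 21 = 15666 mm^2
A_web = (356 - 2 * 21) * 11 = 3454 mm^2
A_total = 15666 + 3454 = 19120 mm^2 = 0.019120 m^2
Weight = rho * A = 7850 * 0.019120 = 150.092 kg/m

150.092 kg/m


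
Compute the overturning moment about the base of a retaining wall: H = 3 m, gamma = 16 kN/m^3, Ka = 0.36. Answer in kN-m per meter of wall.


Pa = 0.5 * Ka * gamma * H^2
= 0.5 * 0.36 * 16 * 3^2
= 25.92 kN/m
Arm = H / 3 = 3 / 3 = 1.0 m
Mo = Pa * arm = Pa * H / 3 = 25.92 * 3 / 3 = 25.92 kN-m/m

25.92 kN-m/m


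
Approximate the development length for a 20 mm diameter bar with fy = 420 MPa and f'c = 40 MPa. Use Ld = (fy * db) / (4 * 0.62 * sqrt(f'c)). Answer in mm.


Ld = (fy * db) / (4 * 0.62 * sqrt(f'c))
= (420 * 20) / (4 * 0.62 * sqrt(40))
= 8400 / 15.6849
= 535.55 mm

535.55 mm


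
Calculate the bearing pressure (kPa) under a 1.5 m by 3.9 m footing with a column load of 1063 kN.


A = 1.5 * 3.9 = 5.85 m^2
q = P / A = 1063 / 5.85
= 181.7094 kPa

181.7094 kPa


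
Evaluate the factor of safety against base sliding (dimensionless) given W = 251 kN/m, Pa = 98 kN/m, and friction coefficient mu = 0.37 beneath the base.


Resisting force = mu * W = 0.37 * 251 = 92.87 kN/m
FOS = Resisting / Driving = 92.87 / 98
= 0.9477 (dimensionless)

0.9477 (dimensionless)


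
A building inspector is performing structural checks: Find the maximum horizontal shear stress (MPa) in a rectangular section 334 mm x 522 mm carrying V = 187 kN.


A = b * h = 334 * 522 = 174348 mm^2
V = 187 kN = 187000.0 N
tau_max = 1.5 * V / A = 1.5 * 187000.0 / 174348
= 1.6089 MPa

1.6089 MPa


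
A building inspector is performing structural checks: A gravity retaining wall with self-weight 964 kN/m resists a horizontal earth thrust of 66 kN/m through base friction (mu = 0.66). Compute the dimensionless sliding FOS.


Resisting force = mu * W = 0.66 * 964 = 636.24 kN/m
FOS = Resisting / Driving = 636.24 / 66
= 9.64 (dimensionless)

9.64 (dimensionless)


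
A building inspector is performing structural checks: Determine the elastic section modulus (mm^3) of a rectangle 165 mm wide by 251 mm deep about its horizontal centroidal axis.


S = b * h^2 / 6
= 165 * 251^2 / 6
= 165 * 63001 / 6
= 1732527.5 mm^3

1732527.5 mm^3


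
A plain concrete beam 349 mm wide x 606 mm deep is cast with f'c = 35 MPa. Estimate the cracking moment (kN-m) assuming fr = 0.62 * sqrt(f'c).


fr = 0.62 * sqrt(35) = 0.62 * 5.9161 = 3.668 MPa
I = 349 * 606^3 / 12 = 6472350882.0 mm^4
y_t = 303.0 mm
M_cr = fr * I / y_t = 3.668 * 6472350882.0 / 303.0 N-mm
= 78.3511 kN-m

78.3511 kN-m


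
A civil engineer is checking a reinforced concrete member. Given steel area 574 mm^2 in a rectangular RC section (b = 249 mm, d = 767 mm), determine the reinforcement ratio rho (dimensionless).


rho = As / (b * d)
= 574 / (249 * 767)
= 574 / 190983
= 0.003006 (dimensionless)

0.003006 (dimensionless)


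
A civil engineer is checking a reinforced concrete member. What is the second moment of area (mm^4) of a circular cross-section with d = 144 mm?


r = d / 2 = 144 / 2 = 72.0 mm
I = pi * r^4 / 4 = pi * 72.0^4 / 4
= 21106677.15 mm^4

21106677.15 mm^4


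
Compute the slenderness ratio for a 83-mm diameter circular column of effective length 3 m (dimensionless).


Radius of gyration r = d / 4 = 83 / 4 = 20.75 mm
L_eff = 3000.0 mm
Slenderness ratio = L / r = 3000.0 / 20.75 = 144.58 (dimensionless)

144.58 (dimensionless)


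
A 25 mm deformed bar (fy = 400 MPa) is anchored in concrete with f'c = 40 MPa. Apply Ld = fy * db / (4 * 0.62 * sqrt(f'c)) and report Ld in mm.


Ld = (fy * db) / (4 * 0.62 * sqrt(f'c))
= (400 * 25) / (4 * 0.62 * sqrt(40))
= 10000 / 15.6849
= 637.56 mm

637.56 mm


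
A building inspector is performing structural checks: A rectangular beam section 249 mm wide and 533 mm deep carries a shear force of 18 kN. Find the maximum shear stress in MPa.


A = b * h = 249 * 533 = 132717 mm^2
V = 18 kN = 18000.0 N
tau_max = 1.5 * V / A = 1.5 * 18000.0 / 132717
= 0.2034 MPa

0.2034 MPa


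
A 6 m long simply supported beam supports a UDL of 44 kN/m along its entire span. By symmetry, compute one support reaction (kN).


Total load = w * L = 44 * 6 = 264 kN
By symmetry, each reaction R = total / 2 = 264 / 2 = 132.0 kN

132.0 kN


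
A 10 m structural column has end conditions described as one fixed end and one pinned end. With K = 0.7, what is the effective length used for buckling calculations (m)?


L_eff = K * L
= 0.7 * 10
= 7.0 m

7.0 m


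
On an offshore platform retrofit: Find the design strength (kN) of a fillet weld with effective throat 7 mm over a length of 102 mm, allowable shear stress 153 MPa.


Strength = throat * length * allowable stress
= 7 * 102 * 153 N
= 109242 N
= 109.24 kN

109.24 kN


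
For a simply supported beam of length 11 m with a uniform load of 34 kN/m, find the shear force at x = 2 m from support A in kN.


R_A = w * L / 2 = 34 * 11 / 2 = 187.0 kN
V(x) = R_A - w * x = 187.0 - 34 * 2
= 119.0 kN

119.0 kN


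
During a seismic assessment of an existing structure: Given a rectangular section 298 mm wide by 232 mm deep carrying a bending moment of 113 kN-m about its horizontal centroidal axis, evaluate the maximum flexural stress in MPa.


I = b * h^3 / 12 = 298 * 232^3 / 12 = 310098005.33 mm^4
y = h / 2 = 232 / 2 = 116.0 mm
M = 113 kN-m = 113000000.0 N-mm
sigma = M * y / I = 113000000.0 * 116.0 / 310098005.33
= 42.27 MPa

42.27 MPa


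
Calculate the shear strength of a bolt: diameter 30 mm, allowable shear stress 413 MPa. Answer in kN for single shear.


A = pi * d^2 / 4 = pi * 30^2 / 4 = 706.8583 mm^2
V = f_v * A / 1000 = 413 * 706.8583 / 1000
= 291.9325 kN

291.9325 kN


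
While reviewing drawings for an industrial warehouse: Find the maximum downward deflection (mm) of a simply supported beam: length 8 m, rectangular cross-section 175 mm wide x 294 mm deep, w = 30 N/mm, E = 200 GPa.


I = 175 * 294^3 / 12 = 370594350.0 mm^4
L = 8000.0 mm, w = 30 N/mm, E = 200000.0 MPa
delta = 5 * w * L^4 / (384 * E * I)
= 5 * 30 * 8000.0^4 / (384 * 200000.0 * 370594350.0)
= 21.5869 mm

21.5869 mm


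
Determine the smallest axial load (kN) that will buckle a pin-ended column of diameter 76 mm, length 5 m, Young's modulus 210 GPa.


I = pi * d^4 / 64 = 1637661.98 mm^4
L = 5000.0 mm
P_cr = pi^2 * E * I / L^2
= 9.8696 * 210000.0 * 1637661.98 / 5000.0^2
= 135769.84 N = 135.7698 kN

135.7698 kN


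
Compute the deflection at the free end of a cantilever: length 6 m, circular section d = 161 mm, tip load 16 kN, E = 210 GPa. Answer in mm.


I = pi * d^4 / 64 = pi * 161^4 / 64 = 32981727.78 mm^4
L = 6000.0 mm, P = 16000.0 N, E = 210000.0 MPa
delta = P * L^3 / (3 * E * I)
= 16000.0 * 6000.0^3 / (3 * 210000.0 * 32981727.78)
= 166.3259 mm

166.3259 mm


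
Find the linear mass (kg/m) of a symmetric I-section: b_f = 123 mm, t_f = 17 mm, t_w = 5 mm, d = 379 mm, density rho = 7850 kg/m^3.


A_flanges = 2 * 123 * 17 = 4182 mm^2
A_web = (379 - 2 * 17) * 5 = 1725 mm^2
A_total = 4182 + 1725 = 5907 mm^2 = 0.005907 m^2
Weight = rho * A = 7850 * 0.005907 = 46.37 kg/m

46.37 kg/m


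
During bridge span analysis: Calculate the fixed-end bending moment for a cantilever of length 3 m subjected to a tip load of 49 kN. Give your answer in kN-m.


For a cantilever with a point load at the free end:
M_max = P * L = 49 * 3 = 147 kN-m

147 kN-m
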